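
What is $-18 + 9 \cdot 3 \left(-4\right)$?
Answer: $-126$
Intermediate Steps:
$-18 + 9 \cdot 3 \left(-4\right) = -18 + 9 \left(-12\right) = -18 - 108 = -126$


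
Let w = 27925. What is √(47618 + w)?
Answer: 13*√447 ≈ 274.85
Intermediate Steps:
√(47618 + w) = √(47618 + 27925) = √75543 = 13*√447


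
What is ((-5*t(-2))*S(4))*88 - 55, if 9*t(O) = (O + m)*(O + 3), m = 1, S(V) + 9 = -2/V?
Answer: -4675/9 ≈ -519.44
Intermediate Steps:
S(V) = -9 - 2/V
t(O) = (1 + O)*(3 + O)/9 (t(O) = ((O + 1)*(O + 3))/9 = ((1 + O)*(3 + O))/9 = (1 + O)*(3 + O)/9)
((-5*t(-2))*S(4))*88 - 55 = ((-5*(⅓ + (⅑)*(-2)² + (4/9)*(-2)))*(-9 - 2/4))*88 - 55 = ((-5*(⅓ + (⅑)*4 - 8/9))*(-9 - 2*¼))*88 - 55 = ((-5*(⅓ + 4/9 - 8/9))*(-9 - ½))*88 - 55 = (-5*(-⅑)*(-19/2))*88 - 55 = ((5/9)*(-19/2))*88 - 55 = -95/18*88 - 55 = -4180/9 - 55 = -4675/9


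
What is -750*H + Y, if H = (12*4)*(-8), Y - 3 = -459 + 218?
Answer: 287762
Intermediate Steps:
Y = -238 (Y = 3 + (-459 + 218) = 3 - 241 = -238)
H = -384 (H = 48*(-8) = -384)
-750*H + Y = -750*(-384) - 238 = 288000 - 238 = 287762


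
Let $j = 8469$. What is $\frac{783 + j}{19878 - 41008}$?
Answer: $- \frac{4626}{10565} \approx -0.43786$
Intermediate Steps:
$\frac{783 + j}{19878 - 41008} = \frac{783 + 8469}{19878 - 41008} = \frac{9252}{-21130} = 9252 \left(- \frac{1}{21130}\right) = - \frac{4626}{10565}$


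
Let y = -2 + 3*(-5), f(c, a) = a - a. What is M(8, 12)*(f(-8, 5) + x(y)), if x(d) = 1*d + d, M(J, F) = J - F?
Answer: 136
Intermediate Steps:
f(c, a) = 0
y = -17 (y = -2 - 15 = -17)
x(d) = 2*d (x(d) = d + d = 2*d)
M(8, 12)*(f(-8, 5) + x(y)) = (8 - 1*12)*(0 + 2*(-17)) = (8 - 12)*(0 - 34) = -4*(-34) = 136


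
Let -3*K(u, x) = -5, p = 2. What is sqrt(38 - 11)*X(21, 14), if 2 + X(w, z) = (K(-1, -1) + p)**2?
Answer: 103*sqrt(3)/3 ≈ 59.467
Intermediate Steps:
K(u, x) = 5/3 (K(u, x) = -1/3*(-5) = 5/3)
X(w, z) = 103/9 (X(w, z) = -2 + (5/3 + 2)**2 = -2 + (11/3)**2 = -2 + 121/9 = 103/9)
sqrt(38 - 11)*X(21, 14) = sqrt(38 - 11)*(103/9) = sqrt(27)*(103/9) = (3*sqrt(3))*(103/9) = 103*sqrt(3)/3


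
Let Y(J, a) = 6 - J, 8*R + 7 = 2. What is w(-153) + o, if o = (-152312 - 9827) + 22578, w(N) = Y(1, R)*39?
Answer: -139366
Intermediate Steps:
R = -5/8 (R = -7/8 + (1/8)*2 = -7/8 + 1/4 = -5/8 ≈ -0.62500)
w(N) = 195 (w(N) = (6 - 1*1)*39 = (6 - 1)*39 = 5*39 = 195)
o = -139561 (o = -162139 + 22578 = -139561)
w(-153) + o = 195 - 139561 = -139366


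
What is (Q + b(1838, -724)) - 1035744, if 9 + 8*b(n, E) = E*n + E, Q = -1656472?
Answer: -22869173/8 ≈ -2.8586e+6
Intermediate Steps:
b(n, E) = -9/8 + E/8 + E*n/8 (b(n, E) = -9/8 + (E*n + E)/8 = -9/8 + (E + E*n)/8 = -9/8 + (E/8 + E*n/8) = -9/8 + E/8 + E*n/8)
(Q + b(1838, -724)) - 1035744 = (-1656472 + (-9/8 + (⅛)*(-724) + (⅛)*(-724)*1838)) - 1035744 = (-1656472 + (-9/8 - 181/2 - 166339)) - 1035744 = (-1656472 - 1331445/8) - 1035744 = -14583221/8 - 1035744 = -22869173/8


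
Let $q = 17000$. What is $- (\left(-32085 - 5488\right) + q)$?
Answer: $20573$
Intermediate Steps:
$- (\left(-32085 - 5488\right) + q) = - (\left(-32085 - 5488\right) + 17000) = - (-37573 + 17000) = \left(-1\right) \left(-20573\right) = 20573$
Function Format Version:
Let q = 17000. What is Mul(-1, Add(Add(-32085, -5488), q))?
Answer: 20573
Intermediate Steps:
Mul(-1, Add(Add(-32085, -5488), q)) = Mul(-1, Add(Add(-32085, -5488), 17000)) = Mul(-1, Add(-37573, 17000)) = Mul(-1, -20573) = 20573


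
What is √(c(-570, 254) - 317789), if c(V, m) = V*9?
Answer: I*√322919 ≈ 568.26*I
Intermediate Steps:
c(V, m) = 9*V
√(c(-570, 254) - 317789) = √(9*(-570) - 317789) = √(-5130 - 317789) = √(-322919) = I*√322919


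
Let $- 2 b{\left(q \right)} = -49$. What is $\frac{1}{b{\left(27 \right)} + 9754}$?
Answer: $\frac{2}{19557} \approx 0.00010227$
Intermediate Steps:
$b{\left(q \right)} = \frac{49}{2}$ ($b{\left(q \right)} = \left(- \frac{1}{2}\right) \left(-49\right) = \frac{49}{2}$)
$\frac{1}{b{\left(27 \right)} + 9754} = \frac{1}{\frac{49}{2} + 9754} = \frac{1}{\frac{19557}{2}} = \frac{2}{19557}$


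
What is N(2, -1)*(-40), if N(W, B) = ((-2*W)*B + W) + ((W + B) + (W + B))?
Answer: -320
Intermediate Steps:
N(W, B) = 2*B + 3*W - 2*B*W (N(W, B) = (-2*B*W + W) + ((B + W) + (B + W)) = (W - 2*B*W) + (2*B + 2*W) = 2*B + 3*W - 2*B*W)
N(2, -1)*(-40) = (2*(-1) + 3*2 - 2*(-1)*2)*(-40) = (-2 + 6 + 4)*(-40) = 8*(-40) = -320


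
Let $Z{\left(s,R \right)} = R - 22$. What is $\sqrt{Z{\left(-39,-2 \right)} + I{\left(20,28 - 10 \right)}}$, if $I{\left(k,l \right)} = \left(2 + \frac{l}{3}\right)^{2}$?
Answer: $2 \sqrt{10} \approx 6.3246$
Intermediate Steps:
$I{\left(k,l \right)} = \left(2 + \frac{l}{3}\right)^{2}$ ($I{\left(k,l \right)} = \left(2 + l \frac{1}{3}\right)^{2} = \left(2 + \frac{l}{3}\right)^{2}$)
$Z{\left(s,R \right)} = -22 + R$ ($Z{\left(s,R \right)} = R - 22 = -22 + R$)
$\sqrt{Z{\left(-39,-2 \right)} + I{\left(20,28 - 10 \right)}} = \sqrt{\left(-22 - 2\right) + \frac{\left(6 + \left(28 - 10\right)\right)^{2}}{9}} = \sqrt{-24 + \frac{\left(6 + 18\right)^{2}}{9}} = \sqrt{-24 + \frac{24^{2}}{9}} = \sqrt{-24 + \frac{1}{9} \cdot 576} = \sqrt{-24 + 64} = \sqrt{40} = 2 \sqrt{10}$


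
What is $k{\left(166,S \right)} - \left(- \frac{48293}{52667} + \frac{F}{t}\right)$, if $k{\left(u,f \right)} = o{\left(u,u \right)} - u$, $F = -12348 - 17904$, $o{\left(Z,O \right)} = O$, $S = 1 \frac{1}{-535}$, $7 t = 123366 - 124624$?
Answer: $- \frac{5546110997}{33127543} \approx -167.42$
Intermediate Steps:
$t = - \frac{1258}{7}$ ($t = \frac{123366 - 124624}{7} = \frac{1}{7} \left(-1258\right) = - \frac{1258}{7} \approx -179.71$)
$S = - \frac{1}{535}$ ($S = 1 \left(- \frac{1}{535}\right) = - \frac{1}{535} \approx -0.0018692$)
$F = -30252$
$k{\left(u,f \right)} = 0$ ($k{\left(u,f \right)} = u - u = 0$)
$k{\left(166,S \right)} - \left(- \frac{48293}{52667} + \frac{F}{t}\right) = 0 - \left(- \frac{48293}{52667} - \frac{30252}{- \frac{1258}{7}}\right) = 0 - \left(\left(-48293\right) \frac{1}{52667} - - \frac{105882}{629}\right) = 0 - \left(- \frac{48293}{52667} + \frac{105882}{629}\right) = 0 - \frac{5546110997}{33127543} = - \frac{5546110997}{33127543}$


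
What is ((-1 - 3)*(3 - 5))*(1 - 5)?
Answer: -32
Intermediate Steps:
((-1 - 3)*(3 - 5))*(1 - 5) = -4*(-2)*(-4) = 8*(-4) = -32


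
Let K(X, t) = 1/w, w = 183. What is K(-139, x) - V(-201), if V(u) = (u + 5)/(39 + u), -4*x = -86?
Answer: -5951/4941 ≈ -1.2044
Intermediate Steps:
x = 43/2 (x = -1/4*(-86) = 43/2 ≈ 21.500)
V(u) = (5 + u)/(39 + u)
K(X, t) = 1/183
K(-139, x) - V(-201) = 1/183 - (5 - 201)/(39 - 201) = 1/183 - (-196)/(-162) = 1/183 - (-1)*(-196)/162 = 1/183 - 1*98/81 = 1/183 - 98/81 = -5951/4941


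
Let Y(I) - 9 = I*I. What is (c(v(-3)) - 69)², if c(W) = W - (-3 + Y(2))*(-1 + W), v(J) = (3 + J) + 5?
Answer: 10816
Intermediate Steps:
Y(I) = 9 + I² (Y(I) = 9 + I*I = 9 + I²)
v(J) = 8 + J
c(W) = 10 - 9*W (c(W) = W - (-3 + (9 + 2²))*(-1 + W) = W - (-3 + (9 + 4))*(-1 + W) = W - (-3 + 13)*(-1 + W) = W - 10*(-1 + W) = W - (-10 + 10*W) = W + (10 - 10*W) = 10 - 9*W)
(c(v(-3)) - 69)² = ((10 - 9*(8 - 3)) - 69)² = ((10 - 9*5) - 69)² = ((10 - 45) - 69)² = (-35 - 69)² = (-104)² = 10816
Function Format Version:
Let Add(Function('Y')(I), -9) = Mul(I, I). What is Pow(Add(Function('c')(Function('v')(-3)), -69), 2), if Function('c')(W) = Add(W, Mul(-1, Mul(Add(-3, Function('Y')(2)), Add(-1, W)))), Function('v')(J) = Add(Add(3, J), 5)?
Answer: 10816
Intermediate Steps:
Function('Y')(I) = Add(9, Pow(I, 2)) (Function('Y')(I) = Add(9, Mul(I, I)) = Add(9, Pow(I, 2)))
Function('v')(J) = Add(8, J)
Function('c')(W) = Add(10, Mul(-9, W)) (Function('c')(W) = Add(W, Mul(-1, Mul(Add(-3, Add(9, Pow(2, 2))), Add(-1, W)))) = Add(W, Mul(-1, Mul(Add(-3, Add(9, 4)), Add(-1, W)))) = Add(W, Mul(-1, Mul(Add(-3, 13), Add(-1, W)))) = Add(W, Mul(-1, Mul(10, Add(-1, W)))) = Add(W, Mul(-1, Add(-10, Mul(10, W)))) = Add(W, Add(10, Mul(-10, W))) = Add(10, Mul(-9, W)))
Pow(Add(Function('c')(Function('v')(-3)), -69), 2) = Pow(Add(Add(10, Mul(-9, Add(8, -3))), -69), 2) = Pow(Add(Add(10, Mul(-9, 5)), -69), 2) = Pow(Add(Add(10, -45), -69), 2) = Pow(Add(-35, -69), 2) = Pow(-104, 2) = 10816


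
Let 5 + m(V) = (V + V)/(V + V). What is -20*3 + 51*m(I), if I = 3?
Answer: -264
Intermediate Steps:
m(V) = -4 (m(V) = -5 + (V + V)/(V + V) = -5 + (2*V)/((2*V)) = -5 + (2*V)*(1/(2*V)) = -5 + 1 = -4)
-20*3 + 51*m(I) = -20*3 + 51*(-4) = -60 - 204 = -264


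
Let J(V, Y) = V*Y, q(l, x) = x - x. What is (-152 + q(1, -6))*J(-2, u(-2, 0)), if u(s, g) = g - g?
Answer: 0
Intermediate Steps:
u(s, g) = 0
q(l, x) = 0
(-152 + q(1, -6))*J(-2, u(-2, 0)) = (-152 + 0)*(-2*0) = -152*0 = 0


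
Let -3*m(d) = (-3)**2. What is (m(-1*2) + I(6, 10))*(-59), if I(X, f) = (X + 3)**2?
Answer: -4602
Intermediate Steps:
I(X, f) = (3 + X)**2
m(d) = -3 (m(d) = -1/3*(-3)**2 = -1/3*9 = -3)
(m(-1*2) + I(6, 10))*(-59) = (-3 + (3 + 6)**2)*(-59) = (-3 + 9**2)*(-59) = (-3 + 81)*(-59) = 78*(-59) = -4602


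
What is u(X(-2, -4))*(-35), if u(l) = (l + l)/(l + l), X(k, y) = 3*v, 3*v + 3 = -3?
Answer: -35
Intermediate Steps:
v = -2 (v = -1 + (⅓)*(-3) = -1 - 1 = -2)
X(k, y) = -6 (X(k, y) = 3*(-2) = -6)
u(l) = 1 (u(l) = (2*l)/((2*l)) = (2*l)*(1/(2*l)) = 1)
u(X(-2, -4))*(-35) = 1*(-35) = -35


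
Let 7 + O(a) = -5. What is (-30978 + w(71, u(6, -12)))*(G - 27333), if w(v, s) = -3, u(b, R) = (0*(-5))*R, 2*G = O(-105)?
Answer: 846989559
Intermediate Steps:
O(a) = -12 (O(a) = -7 - 5 = -12)
G = -6 (G = (½)*(-12) = -6)
u(b, R) = 0 (u(b, R) = 0*R = 0)
(-30978 + w(71, u(6, -12)))*(G - 27333) = (-30978 - 3)*(-6 - 27333) = -30981*(-27339) = 846989559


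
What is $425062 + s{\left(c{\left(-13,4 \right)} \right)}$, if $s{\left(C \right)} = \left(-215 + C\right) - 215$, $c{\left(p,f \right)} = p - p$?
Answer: $424632$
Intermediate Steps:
$c{\left(p,f \right)} = 0$
$s{\left(C \right)} = -430 + C$
$425062 + s{\left(c{\left(-13,4 \right)} \right)} = 425062 + \left(-430 + 0\right) = 425062 - 430 = 424632$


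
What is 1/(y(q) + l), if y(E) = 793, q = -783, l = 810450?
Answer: 1/811243 ≈ 1.2327e-6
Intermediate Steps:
1/(y(q) + l) = 1/(793 + 810450) = 1/811243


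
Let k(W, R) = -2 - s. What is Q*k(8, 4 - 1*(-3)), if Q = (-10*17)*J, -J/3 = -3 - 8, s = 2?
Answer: 22440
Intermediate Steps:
J = 33 (J = -3*(-3 - 8) = -3*(-11) = 33)
k(W, R) = -4 (k(W, R) = -2 - 1*2 = -2 - 2 = -4)
Q = -5610 (Q = -10*17*33 = -170*33 = -5610)
Q*k(8, 4 - 1*(-3)) = -5610*(-4) = 22440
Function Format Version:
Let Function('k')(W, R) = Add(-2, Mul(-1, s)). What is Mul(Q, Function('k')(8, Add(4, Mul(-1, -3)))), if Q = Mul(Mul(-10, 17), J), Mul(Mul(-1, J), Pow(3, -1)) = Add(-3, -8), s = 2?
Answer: 22440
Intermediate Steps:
J = 33 (J = Mul(-3, Add(-3, -8)) = Mul(-3, -11) = 33)
Function('k')(W, R) = -4 (Function('k')(W, R) = Add(-2, Mul(-1, 2)) = Add(-2, -2) = -4)
Q = -5610 (Q = Mul(Mul(-10, 17), 33) = Mul(-170, 33) = -5610)
Mul(Q, Function('k')(8, Add(4, Mul(-1, -3)))) = Mul(-5610, -4) = 22440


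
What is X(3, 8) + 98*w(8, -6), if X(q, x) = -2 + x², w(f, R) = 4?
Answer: 454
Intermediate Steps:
X(3, 8) + 98*w(8, -6) = (-2 + 8²) + 98*4 = (-2 + 64) + 392 = 62 + 392 = 454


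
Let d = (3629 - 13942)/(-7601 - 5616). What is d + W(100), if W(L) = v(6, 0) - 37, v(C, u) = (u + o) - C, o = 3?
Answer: -518367/13217 ≈ -39.220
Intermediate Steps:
v(C, u) = 3 + u - C (v(C, u) = (u + 3) - C = (3 + u) - C = 3 + u - C)
d = 10313/13217 (d = -10313/(-13217) = -10313*(-1/13217) = 10313/13217 ≈ 0.78028)
W(L) = -40 (W(L) = (3 + 0 - 1*6) - 37 = (3 + 0 - 6) - 37 = -3 - 37 = -40)
d + W(100) = 10313/13217 - 40 = -518367/13217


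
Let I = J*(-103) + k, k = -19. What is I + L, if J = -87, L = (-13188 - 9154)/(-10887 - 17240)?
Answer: 251533976/28127 ≈ 8942.8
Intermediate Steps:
L = 22342/28127 (L = -22342/(-28127) = -22342*(-1/28127) = 22342/28127 ≈ 0.79433)
I = 8942 (I = -87*(-103) - 19 = 8961 - 19 = 8942)
I + L = 8942 + 22342/28127 = 251533976/28127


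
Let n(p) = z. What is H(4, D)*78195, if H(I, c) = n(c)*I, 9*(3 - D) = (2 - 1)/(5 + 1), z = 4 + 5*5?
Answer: 9070620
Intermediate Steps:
z = 29 (z = 4 + 25 = 29)
D = 161/54 (D = 3 - (2 - 1)/(9*(5 + 1)) = 3 - 1/(9*6) = 3 - ⅑*⅙ = 3 - 1/54 = 161/54 ≈ 2.9815)
n(p) = 29
H(I, c) = 29*I
H(4, D)*78195 = (29*4)*78195 = 116*78195 = 9070620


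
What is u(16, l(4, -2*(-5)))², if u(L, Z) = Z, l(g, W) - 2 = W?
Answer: 144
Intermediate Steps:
l(g, W) = 2 + W
u(16, l(4, -2*(-5)))² = (2 - 2*(-5))² = (2 + 10)² = 12² = 144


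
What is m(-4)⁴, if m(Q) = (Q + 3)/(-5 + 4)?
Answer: 1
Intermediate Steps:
m(Q) = -3 - Q (m(Q) = (3 + Q)/(-1) = (3 + Q)*(-1) = -3 - Q)
m(-4)⁴ = (-3 - 1*(-4))⁴ = (-3 + 4)⁴ = 1⁴ = 1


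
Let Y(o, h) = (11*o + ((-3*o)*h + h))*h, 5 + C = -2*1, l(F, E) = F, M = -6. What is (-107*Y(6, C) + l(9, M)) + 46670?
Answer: 185244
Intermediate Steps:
C = -7 (C = -5 - 2*1 = -5 - 2 = -7)
Y(o, h) = h*(h + 11*o - 3*h*o) (Y(o, h) = (11*o + (-3*h*o + h))*h = (11*o + (h - 3*h*o))*h = (h + 11*o - 3*h*o)*h = h*(h + 11*o - 3*h*o))
(-107*Y(6, C) + l(9, M)) + 46670 = (-(-749)*(-7 + 11*6 - 3*(-7)*6) + 9) + 46670 = (-(-749)*(-7 + 66 + 126) + 9) + 46670 = (-(-749)*185 + 9) + 46670 = (-107*(-1295) + 9) + 46670 = (138565 + 9) + 46670 = 138574 + 46670 = 185244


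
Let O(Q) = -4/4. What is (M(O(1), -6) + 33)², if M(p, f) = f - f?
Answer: 1089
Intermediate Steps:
O(Q) = -1 (O(Q) = -4*¼ = -1)
M(p, f) = 0
(M(O(1), -6) + 33)² = (0 + 33)² = 33² = 1089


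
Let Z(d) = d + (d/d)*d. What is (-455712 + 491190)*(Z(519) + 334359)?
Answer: 11899214766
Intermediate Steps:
Z(d) = 2*d (Z(d) = d + 1*d = d + d = 2*d)
(-455712 + 491190)*(Z(519) + 334359) = (-455712 + 491190)*(2*519 + 334359) = 35478*(1038 + 334359) = 35478*335397 = 11899214766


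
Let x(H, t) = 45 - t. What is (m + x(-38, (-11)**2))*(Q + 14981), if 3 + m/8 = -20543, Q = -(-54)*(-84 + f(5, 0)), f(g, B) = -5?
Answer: -1673217700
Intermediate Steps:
Q = -4806 (Q = -(-54)*(-84 - 5) = -(-54)*(-89) = -1*4806 = -4806)
m = -164368 (m = -24 + 8*(-20543) = -24 - 164344 = -164368)
(m + x(-38, (-11)**2))*(Q + 14981) = (-164368 + (45 - 1*(-11)**2))*(-4806 + 14981) = (-164368 + (45 - 1*121))*10175 = (-164368 + (45 - 121))*10175 = (-164368 - 76)*10175 = -164444*10175 = -1673217700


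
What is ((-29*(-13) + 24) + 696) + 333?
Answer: 1430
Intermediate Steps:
((-29*(-13) + 24) + 696) + 333 = ((377 + 24) + 696) + 333 = (401 + 696) + 333 = 1097 + 333 = 1430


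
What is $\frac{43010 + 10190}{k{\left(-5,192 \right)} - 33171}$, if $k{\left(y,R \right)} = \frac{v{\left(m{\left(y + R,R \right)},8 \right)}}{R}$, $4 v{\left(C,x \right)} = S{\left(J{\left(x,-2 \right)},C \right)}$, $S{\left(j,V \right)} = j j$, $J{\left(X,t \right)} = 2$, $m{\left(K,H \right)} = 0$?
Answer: $- \frac{1459200}{909833} \approx -1.6038$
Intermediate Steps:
$S{\left(j,V \right)} = j^{2}$
$v{\left(C,x \right)} = 1$ ($v{\left(C,x \right)} = \frac{2^{2}}{4} = \frac{1}{4} \cdot 4 = 1$)
$k{\left(y,R \right)} = \frac{1}{R}$ ($k{\left(y,R \right)} = 1 \frac{1}{R} = \frac{1}{R}$)
$\frac{43010 + 10190}{k{\left(-5,192 \right)} - 33171} = \frac{43010 + 10190}{\frac{1}{192} - 33171} = \frac{53200}{\frac{1}{192} - 33171} = \frac{53200}{- \frac{6368831}{192}} = 53200 \left(- \frac{192}{6368831}\right) = - \frac{1459200}{909833}$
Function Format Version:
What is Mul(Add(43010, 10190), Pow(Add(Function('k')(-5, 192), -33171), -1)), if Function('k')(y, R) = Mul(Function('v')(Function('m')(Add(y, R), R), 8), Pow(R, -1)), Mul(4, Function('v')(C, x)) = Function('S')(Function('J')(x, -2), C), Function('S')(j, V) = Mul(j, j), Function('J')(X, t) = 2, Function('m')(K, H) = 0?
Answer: Rational(-1459200, 909833) ≈ -1.6038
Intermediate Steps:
Function('S')(j, V) = Pow(j, 2)
Function('v')(C, x) = 1 (Function('v')(C, x) = Mul(Rational(1, 4), Pow(2, 2)) = Mul(Rational(1, 4), 4) = 1)
Function('k')(y, R) = Pow(R, -1) (Function('k')(y, R) = Mul(1, Pow(R, -1)) = Pow(R, -1))
Mul(Add(43010, 10190), Pow(Add(Function('k')(-5, 192), -33171), -1)) = Mul(Add(43010, 10190), Pow(Add(Pow(192, -1), -33171), -1)) = Mul(53200, Pow(Add(Rational(1, 192), -33171), -1)) = Mul(53200, Pow(Rational(-6368831, 192), -1)) = Mul(53200, Rational(-192, 6368831)) = Rational(-1459200, 909833)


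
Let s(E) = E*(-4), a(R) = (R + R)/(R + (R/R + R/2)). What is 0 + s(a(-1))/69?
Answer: -16/69 ≈ -0.23188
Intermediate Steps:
a(R) = 2*R/(1 + 3*R/2) (a(R) = (2*R)/(R + (1 + R*(½))) = (2*R)/(R + (1 + R/2)) = (2*R)/(1 + 3*R/2) = 2*R/(1 + 3*R/2))
s(E) = -4*E
0 + s(a(-1))/69 = 0 - 16*(-1)/(2 + 3*(-1))/69 = 0 - 16*(-1)/(2 - 3)*(1/69) = 0 - 16*(-1)/(-1)*(1/69) = 0 - 16*(-1)*(-1)*(1/69) = 0 - 4*4*(1/69) = 0 - 16*1/69 = 0 - 16/69 = -16/69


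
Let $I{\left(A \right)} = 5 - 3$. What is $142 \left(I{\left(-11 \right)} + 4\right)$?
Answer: $852$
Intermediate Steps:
$I{\left(A \right)} = 2$
$142 \left(I{\left(-11 \right)} + 4\right) = 142 \left(2 + 4\right) = 142 \cdot 6 = 852$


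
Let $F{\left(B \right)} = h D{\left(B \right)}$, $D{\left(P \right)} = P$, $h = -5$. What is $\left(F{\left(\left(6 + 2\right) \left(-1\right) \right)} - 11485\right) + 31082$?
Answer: $19637$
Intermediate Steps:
$F{\left(B \right)} = - 5 B$
$\left(F{\left(\left(6 + 2\right) \left(-1\right) \right)} - 11485\right) + 31082 = \left(- 5 \left(6 + 2\right) \left(-1\right) - 11485\right) + 31082 = \left(- 5 \cdot 8 \left(-1\right) - 11485\right) + 31082 = \left(\left(-5\right) \left(-8\right) - 11485\right) + 31082 = \left(40 - 11485\right) + 31082 = -11445 + 31082 = 19637$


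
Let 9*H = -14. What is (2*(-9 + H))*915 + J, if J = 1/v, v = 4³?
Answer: -3708797/192 ≈ -19317.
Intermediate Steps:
H = -14/9 (H = (⅑)*(-14) = -14/9 ≈ -1.5556)
v = 64
J = 1/64 ≈ 0.015625
(2*(-9 + H))*915 + J = (2*(-9 - 14/9))*915 + 1/64 = (2*(-95/9))*915 + 1/64 = -190/9*915 + 1/64 = -57950/3 + 1/64 = -3708797/192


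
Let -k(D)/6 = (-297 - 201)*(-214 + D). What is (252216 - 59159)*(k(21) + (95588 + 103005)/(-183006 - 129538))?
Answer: -34796462920370273/312544 ≈ -1.1133e+11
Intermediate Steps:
k(D) = -639432 + 2988*D (k(D) = -6*(-297 - 201)*(-214 + D) = -(-2988)*(-214 + D) = -6*(106572 - 498*D) = -639432 + 2988*D)
(252216 - 59159)*(k(21) + (95588 + 103005)/(-183006 - 129538)) = (252216 - 59159)*((-639432 + 2988*21) + (95588 + 103005)/(-183006 - 129538)) = 193057*((-639432 + 62748) + 198593/(-312544)) = 193057*(-576684 + 198593*(-1/312544)) = 193057*(-576684 - 198593/312544) = 193057*(-180239322689/312544) = -34796462920370273/312544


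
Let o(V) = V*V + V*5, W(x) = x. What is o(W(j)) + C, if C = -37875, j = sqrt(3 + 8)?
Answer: -37864 + 5*sqrt(11) ≈ -37847.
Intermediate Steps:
j = sqrt(11) ≈ 3.3166
o(V) = V**2 + 5*V
o(W(j)) + C = sqrt(11)*(5 + sqrt(11)) - 37875 = -37875 + sqrt(11)*(5 + sqrt(11))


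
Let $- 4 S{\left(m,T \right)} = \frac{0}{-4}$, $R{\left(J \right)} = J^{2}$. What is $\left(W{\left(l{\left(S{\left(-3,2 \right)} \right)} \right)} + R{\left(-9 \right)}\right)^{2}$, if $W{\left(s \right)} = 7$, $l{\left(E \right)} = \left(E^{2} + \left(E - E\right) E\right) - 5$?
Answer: $7744$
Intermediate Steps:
$S{\left(m,T \right)} = 0$ ($S{\left(m,T \right)} = - \frac{0 \frac{1}{-4}}{4} = - \frac{0 \left(- \frac{1}{4}\right)}{4} = \left(- \frac{1}{4}\right) 0 = 0$)
$l{\left(E \right)} = -5 + E^{2}$ ($l{\left(E \right)} = \left(E^{2} + 0 E\right) - 5 = \left(E^{2} + 0\right) - 5 = E^{2} - 5 = -5 + E^{2}$)
$\left(W{\left(l{\left(S{\left(-3,2 \right)} \right)} \right)} + R{\left(-9 \right)}\right)^{2} = \left(7 + \left(-9\right)^{2}\right)^{2} = \left(7 + 81\right)^{2} = 88^{2} = 7744$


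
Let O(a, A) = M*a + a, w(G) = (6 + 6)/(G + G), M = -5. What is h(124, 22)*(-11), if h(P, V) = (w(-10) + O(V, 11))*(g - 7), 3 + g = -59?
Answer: -336237/5 ≈ -67247.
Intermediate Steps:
g = -62 (g = -3 - 59 = -62)
w(G) = 6/G (w(G) = 12/((2*G)) = 12*(1/(2*G)) = 6/G)
O(a, A) = -4*a (O(a, A) = -5*a + a = -4*a)
h(P, V) = 207/5 + 276*V (h(P, V) = (6/(-10) - 4*V)*(-62 - 7) = (6*(-⅒) - 4*V)*(-69) = (-⅗ - 4*V)*(-69) = 207/5 + 276*V)
h(124, 22)*(-11) = (207/5 + 276*22)*(-11) = (207/5 + 6072)*(-11) = (30567/5)*(-11) = -336237/5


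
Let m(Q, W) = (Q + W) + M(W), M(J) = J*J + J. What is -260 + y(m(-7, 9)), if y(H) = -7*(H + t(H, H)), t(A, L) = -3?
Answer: -883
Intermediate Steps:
M(J) = J + J² (M(J) = J² + J = J + J²)
m(Q, W) = Q + W + W*(1 + W) (m(Q, W) = (Q + W) + W*(1 + W) = Q + W + W*(1 + W))
y(H) = 21 - 7*H (y(H) = -7*(H - 3) = -7*(-3 + H) = 21 - 7*H)
-260 + y(m(-7, 9)) = -260 + (21 - 7*(-7 + 9 + 9*(1 + 9))) = -260 + (21 - 7*(-7 + 9 + 9*10)) = -260 + (21 - 7*(-7 + 9 + 90)) = -260 + (21 - 7*92) = -260 + (21 - 644) = -260 - 623 = -883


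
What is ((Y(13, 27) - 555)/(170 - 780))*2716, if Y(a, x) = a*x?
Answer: 277032/305 ≈ 908.30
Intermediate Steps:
((Y(13, 27) - 555)/(170 - 780))*2716 = ((13*27 - 555)/(170 - 780))*2716 = ((351 - 555)/(-610))*2716 = -204*(-1/610)*2716 = (102/305)*2716 = 277032/305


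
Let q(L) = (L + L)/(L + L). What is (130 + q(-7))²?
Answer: 17161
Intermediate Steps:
q(L) = 1 (q(L) = (2*L)/((2*L)) = (2*L)*(1/(2*L)) = 1)
(130 + q(-7))² = (130 + 1)² = 131² = 17161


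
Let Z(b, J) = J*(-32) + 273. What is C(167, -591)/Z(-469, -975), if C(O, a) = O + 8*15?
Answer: 287/31473 ≈ 0.0091189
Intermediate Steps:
Z(b, J) = 273 - 32*J (Z(b, J) = -32*J + 273 = 273 - 32*J)
C(O, a) = 120 + O (C(O, a) = O + 120 = 120 + O)
C(167, -591)/Z(-469, -975) = (120 + 167)/(273 - 32*(-975)) = 287/(273 + 31200) = 287/31473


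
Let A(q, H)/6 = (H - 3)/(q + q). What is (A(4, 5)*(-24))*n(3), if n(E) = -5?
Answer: 180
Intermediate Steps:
A(q, H) = 3*(-3 + H)/q (A(q, H) = 6*((H - 3)/(q + q)) = 6*((-3 + H)/((2*q))) = 6*((-3 + H)*(1/(2*q))) = 6*((-3 + H)/(2*q)) = 3*(-3 + H)/q)
(A(4, 5)*(-24))*n(3) = ((3*(-3 + 5)/4)*(-24))*(-5) = ((3*(1/4)*2)*(-24))*(-5) = ((3/2)*(-24))*(-5) = -36*(-5) = 180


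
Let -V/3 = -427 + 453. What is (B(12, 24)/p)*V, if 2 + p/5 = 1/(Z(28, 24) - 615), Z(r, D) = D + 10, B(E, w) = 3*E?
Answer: 1631448/5815 ≈ 280.56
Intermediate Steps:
V = -78 (V = -3*(-427 + 453) = -3*26 = -78)
Z(r, D) = 10 + D
p = -5815/581 (p = -10 + 5/((10 + 24) - 615) = -10 + 5/(34 - 615) = -10 + 5/(-581) = -10 + 5*(-1/581) = -10 - 5/581 = -5815/581 ≈ -10.009)
(B(12, 24)/p)*V = ((3*12)/(-5815/581))*(-78) = (36*(-581/5815))*(-78) = -20916/5815*(-78) = 1631448/5815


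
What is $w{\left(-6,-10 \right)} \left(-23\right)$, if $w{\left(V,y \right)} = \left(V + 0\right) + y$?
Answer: $368$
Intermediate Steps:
$w{\left(V,y \right)} = V + y$
$w{\left(-6,-10 \right)} \left(-23\right) = \left(-6 - 10\right) \left(-23\right) = \left(-16\right) \left(-23\right) = 368$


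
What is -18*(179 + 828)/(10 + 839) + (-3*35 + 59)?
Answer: -19060/283 ≈ -67.350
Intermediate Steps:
-18*(179 + 828)/(10 + 839) + (-3*35 + 59) = -18126/849 + (-105 + 59) = -18126/849 - 46 = -18*1007/849 - 46 = -6042/283 - 46 = -19060/283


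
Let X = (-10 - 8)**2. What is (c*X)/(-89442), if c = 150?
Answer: -2700/4969 ≈ -0.54337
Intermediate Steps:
X = 324 (X = (-18)**2 = 324)
(c*X)/(-89442) = (150*324)/(-89442) = 48600*(-1/89442) = -2700/4969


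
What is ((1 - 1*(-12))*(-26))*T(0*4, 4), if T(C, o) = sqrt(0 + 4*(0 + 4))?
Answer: -1352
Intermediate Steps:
T(C, o) = 4 (T(C, o) = sqrt(0 + 4*4) = sqrt(0 + 16) = sqrt(16) = 4)
((1 - 1*(-12))*(-26))*T(0*4, 4) = ((1 - 1*(-12))*(-26))*4 = ((1 + 12)*(-26))*4 = (13*(-26))*4 = -338*4 = -1352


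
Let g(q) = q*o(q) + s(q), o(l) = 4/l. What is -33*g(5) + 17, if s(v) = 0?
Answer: -115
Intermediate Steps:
g(q) = 4 (g(q) = q*(4/q) + 0 = 4 + 0 = 4)
-33*g(5) + 17 = -33*4 + 17 = -132 + 17 = -115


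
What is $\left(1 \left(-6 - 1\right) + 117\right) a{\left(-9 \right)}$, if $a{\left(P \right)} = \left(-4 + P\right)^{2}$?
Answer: $18590$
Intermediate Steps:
$\left(1 \left(-6 - 1\right) + 117\right) a{\left(-9 \right)} = \left(1 \left(-6 - 1\right) + 117\right) \left(-4 - 9\right)^{2} = \left(1 \left(-7\right) + 117\right) \left(-13\right)^{2} = \left(-7 + 117\right) 169 = 110 \cdot 169 = 18590$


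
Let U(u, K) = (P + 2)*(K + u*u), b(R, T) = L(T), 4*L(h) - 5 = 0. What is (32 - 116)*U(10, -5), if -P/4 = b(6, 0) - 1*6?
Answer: -167580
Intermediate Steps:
L(h) = 5/4 (L(h) = 5/4 + (1/4)*0 = 5/4 + 0 = 5/4)
b(R, T) = 5/4
P = 19 (P = -4*(5/4 - 1*6) = -4*(5/4 - 6) = -4*(-19/4) = 19)
U(u, K) = 21*K + 21*u**2 (U(u, K) = (19 + 2)*(K + u*u) = 21*(K + u**2) = 21*K + 21*u**2)
(32 - 116)*U(10, -5) = (32 - 116)*(21*(-5) + 21*10**2) = -84*(-105 + 21*100) = -84*(-105 + 2100) = -84*1995 = -167580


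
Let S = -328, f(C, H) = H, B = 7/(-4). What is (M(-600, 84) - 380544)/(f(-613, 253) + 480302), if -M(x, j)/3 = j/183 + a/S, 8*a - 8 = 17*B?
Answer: -27071830761/34186469120 ≈ -0.79189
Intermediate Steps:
B = -7/4 (B = 7*(-¼) = -7/4 ≈ -1.7500)
a = -87/32 (a = 1 + (17*(-7/4))/8 = 1 + (⅛)*(-119/4) = 1 - 119/32 = -87/32 ≈ -2.7188)
M(x, j) = -261/10496 - j/61 (M(x, j) = -3*(j/183 - 87/32/(-328)) = -3*(j*(1/183) - 87/32*(-1/328)) = -3*(j/183 + 87/10496) = -3*(87/10496 + j/183) = -261/10496 - j/61)
(M(-600, 84) - 380544)/(f(-613, 253) + 480302) = ((-261/10496 - 1/61*84) - 380544)/(253 + 480302) = ((-261/10496 - 84/61) - 380544)/480555 = (-897585/640256 - 380544)*(1/480555) = -243646476849/640256*1/480555 = -27071830761/34186469120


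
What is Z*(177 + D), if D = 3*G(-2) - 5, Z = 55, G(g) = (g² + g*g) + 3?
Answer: 11275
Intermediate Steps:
G(g) = 3 + 2*g² (G(g) = (g² + g²) + 3 = 2*g² + 3 = 3 + 2*g²)
D = 28 (D = 3*(3 + 2*(-2)²) - 5 = 3*(3 + 2*4) - 5 = 3*(3 + 8) - 5 = 3*11 - 5 = 33 - 5 = 28)
Z*(177 + D) = 55*(177 + 28) = 55*205 = 11275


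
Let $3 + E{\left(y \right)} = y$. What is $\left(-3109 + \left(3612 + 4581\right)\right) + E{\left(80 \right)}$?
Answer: $5161$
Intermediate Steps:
$E{\left(y \right)} = -3 + y$
$\left(-3109 + \left(3612 + 4581\right)\right) + E{\left(80 \right)} = \left(-3109 + \left(3612 + 4581\right)\right) + \left(-3 + 80\right) = \left(-3109 + 8193\right) + 77 = 5084 + 77 = 5161$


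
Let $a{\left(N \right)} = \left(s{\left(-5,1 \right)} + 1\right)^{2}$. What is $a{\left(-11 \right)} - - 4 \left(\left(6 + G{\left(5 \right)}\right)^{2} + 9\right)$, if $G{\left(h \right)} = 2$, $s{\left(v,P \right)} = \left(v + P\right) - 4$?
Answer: $341$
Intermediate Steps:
$s{\left(v,P \right)} = -4 + P + v$ ($s{\left(v,P \right)} = \left(P + v\right) - 4 = -4 + P + v$)
$a{\left(N \right)} = 49$ ($a{\left(N \right)} = \left(\left(-4 + 1 - 5\right) + 1\right)^{2} = \left(-8 + 1\right)^{2} = \left(-7\right)^{2} = 49$)
$a{\left(-11 \right)} - - 4 \left(\left(6 + G{\left(5 \right)}\right)^{2} + 9\right) = 49 - - 4 \left(\left(6 + 2\right)^{2} + 9\right) = 49 - - 4 \left(8^{2} + 9\right) = 49 - - 4 \left(64 + 9\right) = 49 - \left(-4\right) 73 = 49 - -292 = 49 + 292 = 341$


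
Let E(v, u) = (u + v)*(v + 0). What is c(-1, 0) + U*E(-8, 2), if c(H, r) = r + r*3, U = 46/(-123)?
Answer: -736/41 ≈ -17.951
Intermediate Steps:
E(v, u) = v*(u + v) (E(v, u) = (u + v)*v = v*(u + v))
U = -46/123 (U = 46*(-1/123) = -46/123 ≈ -0.37398)
c(H, r) = 4*r (c(H, r) = r + 3*r = 4*r)
c(-1, 0) + U*E(-8, 2) = 4*0 - (-368)*(2 - 8)/123 = 0 - (-368)*(-6)/123 = 0 - 46/123*48 = 0 - 736/41 = -736/41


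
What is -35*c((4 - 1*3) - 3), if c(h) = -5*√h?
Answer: 175*I*√2 ≈ 247.49*I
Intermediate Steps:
-35*c((4 - 1*3) - 3) = -(-175)*√((4 - 1*3) - 3) = -(-175)*√((4 - 3) - 3) = -(-175)*√(1 - 3) = -(-175)*√(-2) = -(-175)*I*√2 = 175*I*√2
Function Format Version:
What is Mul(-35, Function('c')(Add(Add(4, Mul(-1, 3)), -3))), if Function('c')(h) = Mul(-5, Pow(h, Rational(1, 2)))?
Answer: Mul(175, I, Pow(2, Rational(1, 2))) ≈ Mul(247.49, I)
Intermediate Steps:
Mul(-35, Function('c')(Add(Add(4, Mul(-1, 3)), -3))) = Mul(-35, Mul(-5, Pow(Add(Add(4, Mul(-1, 3)), -3), Rational(1, 2)))) = Mul(-35, Mul(-5, Pow(Add(Add(4, -3), -3), Rational(1, 2)))) = Mul(-35, Mul(-5, Pow(Add(1, -3), Rational(1, 2)))) = Mul(-35, Mul(-5, Pow(-2, Rational(1, 2)))) = Mul(-35, Mul(-5, Mul(I, Pow(2, Rational(1, 2))))) = Mul(-35, Mul(-5, I, Pow(2, Rational(1, 2)))) = Mul(175, I, Pow(2, Rational(1, 2)))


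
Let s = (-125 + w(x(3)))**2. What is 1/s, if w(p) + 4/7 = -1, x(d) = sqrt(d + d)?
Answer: 49/784996 ≈ 6.2421e-5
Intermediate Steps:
x(d) = sqrt(2)*sqrt(d) (x(d) = sqrt(2*d) = sqrt(2)*sqrt(d))
w(p) = -11/7 (w(p) = -4/7 - 1 = -11/7)
s = 784996/49 (s = (-125 - 11/7)**2 = (-886/7)**2 = 784996/49 ≈ 16020.)
1/s = 1/(784996/49) = 49/784996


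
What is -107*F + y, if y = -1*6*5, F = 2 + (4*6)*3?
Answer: -7948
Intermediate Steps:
F = 74 (F = 2 + 24*3 = 2 + 72 = 74)
y = -30 (y = -6*5 = -30)
-107*F + y = -107*74 - 30 = -7918 - 30 = -7948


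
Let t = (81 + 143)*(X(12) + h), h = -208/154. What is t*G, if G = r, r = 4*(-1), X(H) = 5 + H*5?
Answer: -627328/11 ≈ -57030.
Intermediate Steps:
X(H) = 5 + 5*H
r = -4
h = -104/77 (h = -208*1/154 = -104/77 ≈ -1.3506)
G = -4
t = 156832/11 (t = (81 + 143)*((5 + 5*12) - 104/77) = 224*((5 + 60) - 104/77) = 224*(65 - 104/77) = 224*(4901/77) = 156832/11 ≈ 14257.)
t*G = (156832/11)*(-4) = -627328/11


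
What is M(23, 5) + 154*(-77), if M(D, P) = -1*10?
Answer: -11868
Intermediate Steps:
M(D, P) = -10
M(23, 5) + 154*(-77) = -10 + 154*(-77) = -10 - 11858 = -11868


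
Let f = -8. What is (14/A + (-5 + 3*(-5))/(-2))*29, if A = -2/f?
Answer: 1914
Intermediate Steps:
A = ¼ (A = -2/(-8) = -2*(-⅛) = ¼ ≈ 0.25000)
(14/A + (-5 + 3*(-5))/(-2))*29 = (14/(¼) + (-5 + 3*(-5))/(-2))*29 = (14*4 + (-5 - 15)*(-½))*29 = (56 - 20*(-½))*29 = (56 + 10)*29 = 66*29 = 1914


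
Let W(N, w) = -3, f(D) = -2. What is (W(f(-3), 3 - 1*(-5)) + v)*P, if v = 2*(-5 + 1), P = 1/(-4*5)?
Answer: 11/20 ≈ 0.55000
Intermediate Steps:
P = -1/20 (P = 1/(-20) = -1/20 ≈ -0.050000)
v = -8 (v = 2*(-4) = -8)
(W(f(-3), 3 - 1*(-5)) + v)*P = (-3 - 8)*(-1/20) = -11*(-1/20) = 11/20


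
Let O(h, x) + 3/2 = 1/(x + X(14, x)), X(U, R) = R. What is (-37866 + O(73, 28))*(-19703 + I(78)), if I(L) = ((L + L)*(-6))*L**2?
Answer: 12117681835333/56 ≈ 2.1639e+11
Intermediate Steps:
I(L) = -12*L**3 (I(L) = ((2*L)*(-6))*L**2 = (-12*L)*L**2 = -12*L**3)
O(h, x) = -3/2 + 1/(2*x) (O(h, x) = -3/2 + 1/(x + x) = -3/2 + 1/(2*x))
(-37866 + O(73, 28))*(-19703 + I(78)) = (-37866 + (1/2)*(1 - 3*28)/28)*(-19703 - 12*78**3) = (-37866 + (1/2)*(1/28)*(1 - 84))*(-19703 - 12*474552) = (-37866 + (1/2)*(1/28)*(-83))*(-19703 - 5694624) = (-37866 - 83/56)*(-5714327) = -2120579/56*(-5714327) = 12117681835333/56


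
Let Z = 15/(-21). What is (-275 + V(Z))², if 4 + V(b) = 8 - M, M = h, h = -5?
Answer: 70756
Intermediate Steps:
Z = -5/7 (Z = 15*(-1/21) = -5/7 ≈ -0.71429)
M = -5
V(b) = 9 (V(b) = -4 + (8 - 1*(-5)) = -4 + (8 + 5) = -4 + 13 = 9)
(-275 + V(Z))² = (-275 + 9)² = (-266)² = 70756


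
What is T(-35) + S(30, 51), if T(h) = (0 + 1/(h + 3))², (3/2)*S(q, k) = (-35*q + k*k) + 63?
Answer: 1101825/1024 ≈ 1076.0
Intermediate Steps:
S(q, k) = 42 - 70*q/3 + 2*k²/3 (S(q, k) = 2*((-35*q + k*k) + 63)/3 = 2*((-35*q + k²) + 63)/3 = 2*((k² - 35*q) + 63)/3 = 2*(63 + k² - 35*q)/3 = 42 - 70*q/3 + 2*k²/3)
T(h) = (3 + h)⁻² (T(h) = (0 + 1/(3 + h))² = (1/(3 + h))² = (3 + h)⁻²)
T(-35) + S(30, 51) = (3 - 35)⁻² + (42 - 70/3*30 + (⅔)*51²) = (-32)⁻² + (42 - 700 + (⅔)*2601) = 1/1024 + (42 - 700 + 1734) = 1/1024 + 1076 = 1101825/1024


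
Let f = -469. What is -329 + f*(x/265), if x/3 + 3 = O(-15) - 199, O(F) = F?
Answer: 218134/265 ≈ 823.15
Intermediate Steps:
x = -651 (x = -9 + 3*(-15 - 199) = -9 + 3*(-214) = -9 - 642 = -651)
-329 + f*(x/265) = -329 - (-305319)/265 = -329 - 469*(-651/265) = -329 + 305319/265 = 218134/265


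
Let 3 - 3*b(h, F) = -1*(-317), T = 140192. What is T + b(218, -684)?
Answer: 420262/3 ≈ 1.4009e+5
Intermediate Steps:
b(h, F) = -314/3 (b(h, F) = 1 - (-1)*(-317)/3 = 1 - ⅓*317 = 1 - 317/3 = -314/3)
T + b(218, -684) = 140192 - 314/3 = 420262/3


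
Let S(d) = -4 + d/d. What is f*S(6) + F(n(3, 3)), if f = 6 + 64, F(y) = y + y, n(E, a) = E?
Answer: -204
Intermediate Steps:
F(y) = 2*y
f = 70
S(d) = -3 (S(d) = -4 + 1 = -3)
f*S(6) + F(n(3, 3)) = 70*(-3) + 2*3 = -210 + 6 = -204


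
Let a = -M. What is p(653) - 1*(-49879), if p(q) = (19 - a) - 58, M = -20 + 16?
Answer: 49836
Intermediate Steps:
M = -4
a = 4 (a = -1*(-4) = 4)
p(q) = -43 (p(q) = (19 - 1*4) - 58 = (19 - 4) - 58 = 15 - 58 = -43)
p(653) - 1*(-49879) = -43 - 1*(-49879) = -43 + 49879 = 49836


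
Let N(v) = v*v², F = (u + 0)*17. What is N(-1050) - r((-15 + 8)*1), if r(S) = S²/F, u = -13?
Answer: -255835124951/221 ≈ -1.1576e+9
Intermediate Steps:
F = -221 (F = (-13 + 0)*17 = -13*17 = -221)
r(S) = -S²/221 (r(S) = S²/(-221) = S²*(-1/221) = -S²/221)
N(v) = v³
N(-1050) - r((-15 + 8)*1) = (-1050)³ - (-1)*((-15 + 8)*1)²/221 = -1157625000 - (-1)*(-7*1)²/221 = -1157625000 - (-1)*(-7)²/221 = -1157625000 - (-1)*49/221 = -1157625000 - 1*(-49/221) = -1157625000 + 49/221 = -255835124951/221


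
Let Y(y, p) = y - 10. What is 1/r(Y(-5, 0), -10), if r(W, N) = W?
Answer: -1/15 ≈ -0.066667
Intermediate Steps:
Y(y, p) = -10 + y
1/r(Y(-5, 0), -10) = 1/(-10 - 5) = 1/(-15) = -1/15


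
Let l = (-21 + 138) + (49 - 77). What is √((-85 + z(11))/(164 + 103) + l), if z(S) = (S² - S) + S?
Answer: √706037/89 ≈ 9.4411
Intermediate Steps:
l = 89 (l = 117 - 28 = 89)
z(S) = S²
√((-85 + z(11))/(164 + 103) + l) = √((-85 + 11²)/(164 + 103) + 89) = √((-85 + 121)/267 + 89) = √(36*(1/267) + 89) = √(12/89 + 89) = √(7933/89) = √706037/89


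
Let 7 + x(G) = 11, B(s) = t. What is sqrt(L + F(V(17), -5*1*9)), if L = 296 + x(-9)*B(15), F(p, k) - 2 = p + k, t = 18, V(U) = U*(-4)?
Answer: sqrt(257) ≈ 16.031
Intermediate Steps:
V(U) = -4*U
B(s) = 18
x(G) = 4 (x(G) = -7 + 11 = 4)
F(p, k) = 2 + k + p (F(p, k) = 2 + (p + k) = 2 + (k + p) = 2 + k + p)
L = 368 (L = 296 + 4*18 = 296 + 72 = 368)
sqrt(L + F(V(17), -5*1*9)) = sqrt(368 + (2 - 5*1*9 - 4*17)) = sqrt(368 + (2 - 5*9 - 68)) = sqrt(368 + (2 - 45 - 68)) = sqrt(368 - 111) = sqrt(257)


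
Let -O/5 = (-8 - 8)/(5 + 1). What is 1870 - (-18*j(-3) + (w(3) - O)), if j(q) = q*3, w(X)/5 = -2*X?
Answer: 5254/3 ≈ 1751.3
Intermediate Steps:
w(X) = -10*X (w(X) = 5*(-2*X) = -10*X)
j(q) = 3*q
O = 40/3 (O = -5*(-8 - 8)/(5 + 1) = -(-80)/6 = -5*(-8/3) = 40/3 ≈ 13.333)
1870 - (-18*j(-3) + (w(3) - O)) = 1870 - (-54*(-3) + (-10*3 - 1*40/3)) = 1870 - (-18*(-9) + (-30 - 40/3)) = 1870 - (162 - 130/3) = 1870 - 1*356/3 = 1870 - 356/3 = 5254/3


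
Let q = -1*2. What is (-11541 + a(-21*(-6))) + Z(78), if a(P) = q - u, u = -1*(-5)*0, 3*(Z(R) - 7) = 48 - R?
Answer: -11546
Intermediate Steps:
Z(R) = 23 - R/3 (Z(R) = 7 + (48 - R)/3 = 7 + (16 - R/3) = 23 - R/3)
u = 0 (u = 5*0 = 0)
q = -2
a(P) = -2 (a(P) = -2 - 1*0 = -2 + 0 = -2)
(-11541 + a(-21*(-6))) + Z(78) = (-11541 - 2) + (23 - ⅓*78) = -11543 + (23 - 26) = -11543 - 3 = -11546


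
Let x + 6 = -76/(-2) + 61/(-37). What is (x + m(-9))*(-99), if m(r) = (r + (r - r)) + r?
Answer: -45243/37 ≈ -1222.8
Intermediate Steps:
m(r) = 2*r (m(r) = (r + 0) + r = r + r = 2*r)
x = 1123/37 (x = -6 + (-76/(-2) + 61/(-37)) = -6 + (-76*(-½) + 61*(-1/37)) = -6 + (38 - 61/37) = -6 + 1345/37 = 1123/37 ≈ 30.351)
(x + m(-9))*(-99) = (1123/37 + 2*(-9))*(-99) = (1123/37 - 18)*(-99) = (457/37)*(-99) = -45243/37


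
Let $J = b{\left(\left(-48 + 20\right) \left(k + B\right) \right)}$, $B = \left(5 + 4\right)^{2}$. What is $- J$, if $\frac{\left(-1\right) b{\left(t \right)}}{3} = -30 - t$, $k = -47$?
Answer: $2766$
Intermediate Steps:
$B = 81$ ($B = 9^{2} = 81$)
$b{\left(t \right)} = 90 + 3 t$ ($b{\left(t \right)} = - 3 \left(-30 - t\right) = 90 + 3 t$)
$J = -2766$ ($J = 90 + 3 \left(-48 + 20\right) \left(-47 + 81\right) = 90 + 3 \left(\left(-28\right) 34\right) = 90 + 3 \left(-952\right) = 90 - 2856 = -2766$)
$- J = \left(-1\right) \left(-2766\right) = 2766$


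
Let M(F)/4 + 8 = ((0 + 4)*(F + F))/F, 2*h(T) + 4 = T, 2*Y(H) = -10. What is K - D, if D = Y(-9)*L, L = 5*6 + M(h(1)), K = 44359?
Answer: 44509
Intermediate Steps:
Y(H) = -5 (Y(H) = (1/2)*(-10) = -5)
h(T) = -2 + T/2
M(F) = 0 (M(F) = -32 + 4*(((0 + 4)*(F + F))/F) = -32 + 4*((4*(2*F))/F) = -32 + 4*((8*F)/F) = -32 + 4*8 = -32 + 32 = 0)
L = 30 (L = 5*6 + 0 = 30 + 0 = 30)
D = -150 (D = -5*30 = -150)
K - D = 44359 - 1*(-150) = 44359 + 150 = 44509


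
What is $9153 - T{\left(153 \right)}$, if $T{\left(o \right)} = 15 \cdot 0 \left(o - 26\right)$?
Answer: $9153$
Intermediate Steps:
$T{\left(o \right)} = 0$ ($T{\left(o \right)} = 0 \left(-26 + o\right) = 0$)
$9153 - T{\left(153 \right)} = 9153 - 0 = 9153 + 0 = 9153$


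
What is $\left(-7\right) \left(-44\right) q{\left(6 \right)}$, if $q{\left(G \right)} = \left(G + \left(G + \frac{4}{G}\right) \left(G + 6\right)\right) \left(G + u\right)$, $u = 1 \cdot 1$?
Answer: $185416$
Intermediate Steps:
$u = 1$
$q{\left(G \right)} = \left(1 + G\right) \left(G + \left(6 + G\right) \left(G + \frac{4}{G}\right)\right)$ ($q{\left(G \right)} = \left(G + \left(G + \frac{4}{G}\right) \left(G + 6\right)\right) \left(G + 1\right) = \left(G + \left(G + \frac{4}{G}\right) \left(6 + G\right)\right) \left(1 + G\right) = \left(G + \left(6 + G\right) \left(G + \frac{4}{G}\right)\right) \left(1 + G\right) = \left(1 + G\right) \left(G + \left(6 + G\right) \left(G + \frac{4}{G}\right)\right)$)
$\left(-7\right) \left(-44\right) q{\left(6 \right)} = \left(-7\right) \left(-44\right) \left(28 + 6^{3} + 8 \cdot 6^{2} + 11 \cdot 6 + \frac{24}{6}\right) = 308 \left(28 + 216 + 8 \cdot 36 + 66 + 24 \cdot \frac{1}{6}\right) = 308 \left(28 + 216 + 288 + 66 + 4\right) = 308 \cdot 602 = 185416$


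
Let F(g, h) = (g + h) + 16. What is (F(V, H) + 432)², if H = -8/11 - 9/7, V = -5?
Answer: 1153009936/5929 ≈ 1.9447e+5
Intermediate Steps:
H = -155/77 (H = -8*1/11 - 9*⅐ = -8/11 - 9/7 = -155/77 ≈ -2.0130)
F(g, h) = 16 + g + h
(F(V, H) + 432)² = ((16 - 5 - 155/77) + 432)² = (692/77 + 432)² = (33956/77)² = 1153009936/5929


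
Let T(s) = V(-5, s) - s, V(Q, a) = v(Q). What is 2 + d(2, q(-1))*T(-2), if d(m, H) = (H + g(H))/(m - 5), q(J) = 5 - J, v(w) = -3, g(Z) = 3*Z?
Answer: 10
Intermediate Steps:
d(m, H) = 4*H/(-5 + m) (d(m, H) = (H + 3*H)/(m - 5) = (4*H)/(-5 + m) = 4*H/(-5 + m))
V(Q, a) = -3
T(s) = -3 - s
2 + d(2, q(-1))*T(-2) = 2 + (4*(5 - 1*(-1))/(-5 + 2))*(-3 - 1*(-2)) = 2 + (4*(5 + 1)/(-3))*(-3 + 2) = 2 + (4*6*(-⅓))*(-1) = 2 - 8*(-1) = 2 + 8 = 10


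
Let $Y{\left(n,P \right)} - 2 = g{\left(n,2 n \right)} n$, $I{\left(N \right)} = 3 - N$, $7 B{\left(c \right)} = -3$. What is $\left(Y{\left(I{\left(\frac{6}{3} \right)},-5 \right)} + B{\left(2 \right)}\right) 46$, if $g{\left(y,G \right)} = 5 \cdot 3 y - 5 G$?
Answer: $\frac{2116}{7} \approx 302.29$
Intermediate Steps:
$B{\left(c \right)} = - \frac{3}{7}$ ($B{\left(c \right)} = \frac{1}{7} \left(-3\right) = - \frac{3}{7}$)
$g{\left(y,G \right)} = - 5 G + 15 y$ ($g{\left(y,G \right)} = 15 y - 5 G = - 5 G + 15 y$)
$Y{\left(n,P \right)} = 2 + 5 n^{2}$ ($Y{\left(n,P \right)} = 2 + \left(- 5 \cdot 2 n + 15 n\right) n = 2 + \left(- 10 n + 15 n\right) n = 2 + 5 n n = 2 + 5 n^{2}$)
$\left(Y{\left(I{\left(\frac{6}{3} \right)},-5 \right)} + B{\left(2 \right)}\right) 46 = \left(\left(2 + 5 \left(3 - \frac{6}{3}\right)^{2}\right) - \frac{3}{7}\right) 46 = \left(\left(2 + 5 \left(3 - 6 \cdot \frac{1}{3}\right)^{2}\right) - \frac{3}{7}\right) 46 = \left(\left(2 + 5 \left(3 - 2\right)^{2}\right) - \frac{3}{7}\right) 46 = \left(\left(2 + 5 \cdot 1^{2}\right) - \frac{3}{7}\right) 46 = \left(\left(2 + 5 \cdot 1\right) - \frac{3}{7}\right) 46 = \left(\left(2 + 5\right) - \frac{3}{7}\right) 46 = \left(7 - \frac{3}{7}\right) 46 = \frac{46}{7} \cdot 46 = \frac{2116}{7}$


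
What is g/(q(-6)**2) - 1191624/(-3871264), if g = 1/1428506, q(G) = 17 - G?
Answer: 56280377482615/182839719842996 ≈ 0.30781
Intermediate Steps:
g = 1/1428506 ≈ 7.0003e-7
g/(q(-6)**2) - 1191624/(-3871264) = 1/(1428506*((17 - 1*(-6))**2)) - 1191624/(-3871264) = 1/(1428506*((17 + 6)**2)) - 1191624*(-1/3871264) = 1/(1428506*(23**2)) + 148953/483908 = (1/1428506)/529 + 148953/483908 = (1/1428506)*(1/529) + 148953/483908 = 1/755679674 + 148953/483908 = 56280377482615/182839719842996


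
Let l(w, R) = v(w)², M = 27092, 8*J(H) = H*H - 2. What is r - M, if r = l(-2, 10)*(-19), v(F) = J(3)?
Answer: -1734819/64 ≈ -27107.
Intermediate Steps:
J(H) = -¼ + H²/8 (J(H) = (H*H - 2)/8 = (H² - 2)/8 = (-2 + H²)/8 = -¼ + H²/8)
v(F) = 7/8 (v(F) = -¼ + (⅛)*3² = -¼ + (⅛)*9 = -¼ + 9/8 = 7/8)
l(w, R) = 49/64 (l(w, R) = (7/8)² = 49/64)
r = -931/64 (r = (49/64)*(-19) = -931/64 ≈ -14.547)
r - M = -931/64 - 1*27092 = -931/64 - 27092 = -1734819/64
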